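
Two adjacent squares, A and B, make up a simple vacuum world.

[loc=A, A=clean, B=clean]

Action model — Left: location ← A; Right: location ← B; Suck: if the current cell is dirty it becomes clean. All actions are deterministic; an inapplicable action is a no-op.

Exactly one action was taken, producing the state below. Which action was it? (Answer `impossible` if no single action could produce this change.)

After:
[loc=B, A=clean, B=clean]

try  Left: <A|clean|clean>
try Right: <B|clean|clean>  ← match
try  Suck: <A|clean|clean>

Right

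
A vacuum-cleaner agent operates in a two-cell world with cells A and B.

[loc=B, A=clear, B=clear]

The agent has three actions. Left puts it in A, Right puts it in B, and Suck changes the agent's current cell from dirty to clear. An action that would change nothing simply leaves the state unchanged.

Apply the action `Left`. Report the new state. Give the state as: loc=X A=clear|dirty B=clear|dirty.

start: loc=B A=clear B=clear
1) do Left; now loc=A A=clear B=clear

loc=A A=clear B=clear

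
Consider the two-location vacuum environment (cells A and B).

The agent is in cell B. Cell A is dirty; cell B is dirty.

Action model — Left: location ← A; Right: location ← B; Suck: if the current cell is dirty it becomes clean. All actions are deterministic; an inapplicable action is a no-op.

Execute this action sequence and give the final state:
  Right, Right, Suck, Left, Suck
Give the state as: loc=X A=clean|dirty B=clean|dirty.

t=1 Right ⇒ loc=B A=dirty B=dirty
t=2 Right ⇒ loc=B A=dirty B=dirty
t=3 Suck ⇒ loc=B A=dirty B=clean
t=4 Left ⇒ loc=A A=dirty B=clean
t=5 Suck ⇒ loc=A A=clean B=clean

loc=A A=clean B=clean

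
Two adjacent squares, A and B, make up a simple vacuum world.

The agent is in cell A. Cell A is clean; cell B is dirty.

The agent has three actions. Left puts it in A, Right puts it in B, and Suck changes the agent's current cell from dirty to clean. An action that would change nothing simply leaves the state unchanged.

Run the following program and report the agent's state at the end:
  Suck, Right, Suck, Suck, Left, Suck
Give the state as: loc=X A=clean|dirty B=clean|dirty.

[1] after Suck: loc=A A=clean B=dirty
[2] after Right: loc=B A=clean B=dirty
[3] after Suck: loc=B A=clean B=clean
[4] after Suck: loc=B A=clean B=clean
[5] after Left: loc=A A=clean B=clean
[6] after Suck: loc=A A=clean B=clean

loc=A A=clean B=clean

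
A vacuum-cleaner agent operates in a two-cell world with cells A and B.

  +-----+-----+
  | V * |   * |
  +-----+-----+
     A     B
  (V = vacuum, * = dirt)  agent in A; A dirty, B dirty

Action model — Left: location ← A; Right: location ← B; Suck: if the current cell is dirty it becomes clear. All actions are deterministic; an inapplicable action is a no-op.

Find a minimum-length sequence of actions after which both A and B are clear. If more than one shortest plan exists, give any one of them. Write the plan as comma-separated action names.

Suck, Right, Suck

1. Suck → in A — A clear, B dirty
2. Right → in B — A clear, B dirty
3. Suck → in B — A clear, B clear
min 3: Suck A + move + Suck B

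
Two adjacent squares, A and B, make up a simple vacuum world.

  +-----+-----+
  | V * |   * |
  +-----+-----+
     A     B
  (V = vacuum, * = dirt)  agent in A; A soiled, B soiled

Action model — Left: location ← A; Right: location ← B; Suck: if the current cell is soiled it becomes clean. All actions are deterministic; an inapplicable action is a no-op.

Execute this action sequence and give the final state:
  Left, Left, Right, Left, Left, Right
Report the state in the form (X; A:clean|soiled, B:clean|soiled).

(B; A:soiled, B:soiled)

Left (#1): (A; A:soiled, B:soiled)
Left (#2): (A; A:soiled, B:soiled)
Right (#3): (B; A:soiled, B:soiled)
Left (#4): (A; A:soiled, B:soiled)
Left (#5): (A; A:soiled, B:soiled)
Right (#6): (B; A:soiled, B:soiled)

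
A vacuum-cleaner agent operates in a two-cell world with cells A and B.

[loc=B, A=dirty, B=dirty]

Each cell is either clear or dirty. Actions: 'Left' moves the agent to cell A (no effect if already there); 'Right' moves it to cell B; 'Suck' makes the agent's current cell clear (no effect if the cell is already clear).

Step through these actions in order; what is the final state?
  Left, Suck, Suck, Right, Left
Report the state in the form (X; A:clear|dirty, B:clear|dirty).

1. Left → (A; A:dirty, B:dirty)
2. Suck → (A; A:clear, B:dirty)
3. Suck → (A; A:clear, B:dirty)
4. Right → (B; A:clear, B:dirty)
5. Left → (A; A:clear, B:dirty)

(A; A:clear, B:dirty)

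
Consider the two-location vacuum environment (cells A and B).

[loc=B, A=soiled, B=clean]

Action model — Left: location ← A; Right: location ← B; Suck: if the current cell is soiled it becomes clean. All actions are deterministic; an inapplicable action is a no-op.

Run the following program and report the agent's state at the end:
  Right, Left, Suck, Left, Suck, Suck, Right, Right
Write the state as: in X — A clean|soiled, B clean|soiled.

in B — A clean, B clean

t=1 Right ⇒ in B — A soiled, B clean
t=2 Left ⇒ in A — A soiled, B clean
t=3 Suck ⇒ in A — A clean, B clean
t=4 Left ⇒ in A — A clean, B clean
t=5 Suck ⇒ in A — A clean, B clean
t=6 Suck ⇒ in A — A clean, B clean
t=7 Right ⇒ in B — A clean, B clean
t=8 Right ⇒ in B — A clean, B clean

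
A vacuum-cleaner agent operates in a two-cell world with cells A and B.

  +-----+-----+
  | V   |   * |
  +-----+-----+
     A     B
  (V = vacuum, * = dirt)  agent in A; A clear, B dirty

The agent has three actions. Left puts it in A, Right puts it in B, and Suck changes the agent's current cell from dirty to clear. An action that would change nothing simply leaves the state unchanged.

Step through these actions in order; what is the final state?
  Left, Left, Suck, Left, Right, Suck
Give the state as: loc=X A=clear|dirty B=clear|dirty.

loc=B A=clear B=clear

[1] after Left: loc=A A=clear B=dirty
[2] after Left: loc=A A=clear B=dirty
[3] after Suck: loc=A A=clear B=dirty
[4] after Left: loc=A A=clear B=dirty
[5] after Right: loc=B A=clear B=dirty
[6] after Suck: loc=B A=clear B=clear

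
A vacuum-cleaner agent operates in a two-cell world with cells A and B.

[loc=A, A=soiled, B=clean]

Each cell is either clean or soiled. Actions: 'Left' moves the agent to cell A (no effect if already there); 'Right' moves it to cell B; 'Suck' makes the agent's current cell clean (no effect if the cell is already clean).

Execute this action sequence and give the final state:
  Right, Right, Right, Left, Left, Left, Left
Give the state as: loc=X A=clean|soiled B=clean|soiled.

loc=A A=soiled B=clean

t=1 Right ⇒ loc=B A=soiled B=clean
t=2 Right ⇒ loc=B A=soiled B=clean
t=3 Right ⇒ loc=B A=soiled B=clean
t=4 Left ⇒ loc=A A=soiled B=clean
t=5 Left ⇒ loc=A A=soiled B=clean
t=6 Left ⇒ loc=A A=soiled B=clean
t=7 Left ⇒ loc=A A=soiled B=clean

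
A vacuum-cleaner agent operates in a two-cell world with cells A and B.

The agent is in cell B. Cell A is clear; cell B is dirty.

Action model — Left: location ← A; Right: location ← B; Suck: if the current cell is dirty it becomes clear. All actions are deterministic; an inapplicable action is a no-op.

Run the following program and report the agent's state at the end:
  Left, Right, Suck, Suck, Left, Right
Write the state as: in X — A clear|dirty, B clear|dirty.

step 1/6 (Left): in A — A clear, B dirty
step 2/6 (Right): in B — A clear, B dirty
step 3/6 (Suck): in B — A clear, B clear
step 4/6 (Suck): in B — A clear, B clear
step 5/6 (Left): in A — A clear, B clear
step 6/6 (Right): in B — A clear, B clear

in B — A clear, B clear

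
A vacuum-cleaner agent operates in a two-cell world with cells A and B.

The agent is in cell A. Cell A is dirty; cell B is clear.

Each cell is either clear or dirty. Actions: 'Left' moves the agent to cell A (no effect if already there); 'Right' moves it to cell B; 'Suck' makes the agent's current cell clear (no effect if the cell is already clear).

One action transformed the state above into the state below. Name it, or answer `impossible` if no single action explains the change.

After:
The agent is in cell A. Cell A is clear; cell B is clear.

try  Left: (A; A:dirty, B:clear)
try Right: (B; A:dirty, B:clear)
try  Suck: (A; A:clear, B:clear)  ← match

Suck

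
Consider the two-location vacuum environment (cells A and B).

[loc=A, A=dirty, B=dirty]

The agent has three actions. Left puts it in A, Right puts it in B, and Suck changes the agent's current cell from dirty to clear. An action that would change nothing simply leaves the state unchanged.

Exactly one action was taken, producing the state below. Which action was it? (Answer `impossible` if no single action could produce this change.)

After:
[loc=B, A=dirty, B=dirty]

try  Left: loc=A A=dirty B=dirty
try Right: loc=B A=dirty B=dirty  ← match
try  Suck: loc=A A=clear B=dirty

Right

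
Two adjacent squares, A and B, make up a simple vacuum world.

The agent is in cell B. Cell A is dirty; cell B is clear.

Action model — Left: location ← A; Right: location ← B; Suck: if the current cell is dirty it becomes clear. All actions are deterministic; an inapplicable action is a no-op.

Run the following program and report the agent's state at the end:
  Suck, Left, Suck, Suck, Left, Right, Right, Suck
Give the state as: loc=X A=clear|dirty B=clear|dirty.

loc=B A=clear B=clear

t=1 Suck ⇒ loc=B A=dirty B=clear
t=2 Left ⇒ loc=A A=dirty B=clear
t=3 Suck ⇒ loc=A A=clear B=clear
t=4 Suck ⇒ loc=A A=clear B=clear
t=5 Left ⇒ loc=A A=clear B=clear
t=6 Right ⇒ loc=B A=clear B=clear
t=7 Right ⇒ loc=B A=clear B=clear
t=8 Suck ⇒ loc=B A=clear B=clear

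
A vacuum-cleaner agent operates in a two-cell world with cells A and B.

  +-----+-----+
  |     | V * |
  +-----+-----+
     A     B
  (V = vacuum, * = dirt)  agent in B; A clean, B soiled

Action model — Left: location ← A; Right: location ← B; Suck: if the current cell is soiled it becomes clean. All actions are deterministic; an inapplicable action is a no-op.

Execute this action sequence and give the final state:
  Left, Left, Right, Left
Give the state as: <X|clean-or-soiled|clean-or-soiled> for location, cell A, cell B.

t=1 Left ⇒ <A|clean|soiled>
t=2 Left ⇒ <A|clean|soiled>
t=3 Right ⇒ <B|clean|soiled>
t=4 Left ⇒ <A|clean|soiled>

<A|clean|soiled>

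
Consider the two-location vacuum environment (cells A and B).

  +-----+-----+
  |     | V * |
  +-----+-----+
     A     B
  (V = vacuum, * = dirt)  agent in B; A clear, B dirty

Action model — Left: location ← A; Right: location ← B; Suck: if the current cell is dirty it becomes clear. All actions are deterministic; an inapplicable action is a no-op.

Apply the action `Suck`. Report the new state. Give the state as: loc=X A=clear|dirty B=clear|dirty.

start: loc=B A=clear B=dirty
step 1/1 (Suck): loc=B A=clear B=clear

loc=B A=clear B=clear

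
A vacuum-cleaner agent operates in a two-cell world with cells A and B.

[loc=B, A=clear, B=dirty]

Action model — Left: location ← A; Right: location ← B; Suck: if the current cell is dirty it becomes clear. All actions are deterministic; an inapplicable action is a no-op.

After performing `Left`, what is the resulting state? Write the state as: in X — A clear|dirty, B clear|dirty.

start: in B — A clear, B dirty
1) do Left; now in A — A clear, B dirty

in A — A clear, B dirty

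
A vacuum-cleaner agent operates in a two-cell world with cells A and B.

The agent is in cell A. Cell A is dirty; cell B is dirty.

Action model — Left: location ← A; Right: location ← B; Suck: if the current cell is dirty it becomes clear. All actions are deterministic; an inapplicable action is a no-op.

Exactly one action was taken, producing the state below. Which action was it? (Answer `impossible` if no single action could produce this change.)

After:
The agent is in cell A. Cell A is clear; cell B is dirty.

try  Left: in A — A dirty, B dirty
try Right: in B — A dirty, B dirty
try  Suck: in A — A clear, B dirty  ← match

Suck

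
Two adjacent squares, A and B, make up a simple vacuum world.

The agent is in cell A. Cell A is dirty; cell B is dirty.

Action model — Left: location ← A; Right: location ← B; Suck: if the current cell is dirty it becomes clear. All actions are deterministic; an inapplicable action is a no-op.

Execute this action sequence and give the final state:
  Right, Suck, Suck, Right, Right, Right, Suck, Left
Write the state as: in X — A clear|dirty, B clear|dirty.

in A — A dirty, B clear

[1] after Right: in B — A dirty, B dirty
[2] after Suck: in B — A dirty, B clear
[3] after Suck: in B — A dirty, B clear
[4] after Right: in B — A dirty, B clear
[5] after Right: in B — A dirty, B clear
[6] after Right: in B — A dirty, B clear
[7] after Suck: in B — A dirty, B clear
[8] after Left: in A — A dirty, B clear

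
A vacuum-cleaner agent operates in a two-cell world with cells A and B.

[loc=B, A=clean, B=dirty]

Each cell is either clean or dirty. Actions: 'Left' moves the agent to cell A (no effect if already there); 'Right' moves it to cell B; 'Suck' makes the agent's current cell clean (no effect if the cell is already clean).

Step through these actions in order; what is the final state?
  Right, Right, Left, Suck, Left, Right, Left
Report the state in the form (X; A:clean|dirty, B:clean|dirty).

(A; A:clean, B:dirty)

step 1/7 (Right): (B; A:clean, B:dirty)
step 2/7 (Right): (B; A:clean, B:dirty)
step 3/7 (Left): (A; A:clean, B:dirty)
step 4/7 (Suck): (A; A:clean, B:dirty)
step 5/7 (Left): (A; A:clean, B:dirty)
step 6/7 (Right): (B; A:clean, B:dirty)
step 7/7 (Left): (A; A:clean, B:dirty)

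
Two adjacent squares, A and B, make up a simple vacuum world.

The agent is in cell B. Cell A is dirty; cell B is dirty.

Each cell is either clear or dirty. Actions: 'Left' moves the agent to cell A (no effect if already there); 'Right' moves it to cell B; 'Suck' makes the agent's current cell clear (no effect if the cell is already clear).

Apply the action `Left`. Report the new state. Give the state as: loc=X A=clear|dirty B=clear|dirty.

loc=A A=dirty B=dirty

start: loc=B A=dirty B=dirty
step 1/1 (Left): loc=A A=dirty B=dirty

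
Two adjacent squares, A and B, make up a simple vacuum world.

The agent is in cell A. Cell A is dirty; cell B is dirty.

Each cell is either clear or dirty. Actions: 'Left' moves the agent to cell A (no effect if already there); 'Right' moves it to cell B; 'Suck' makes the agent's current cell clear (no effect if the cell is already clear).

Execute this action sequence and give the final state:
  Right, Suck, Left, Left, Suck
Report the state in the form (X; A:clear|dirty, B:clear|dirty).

(A; A:clear, B:clear)

1. Right → (B; A:dirty, B:dirty)
2. Suck → (B; A:dirty, B:clear)
3. Left → (A; A:dirty, B:clear)
4. Left → (A; A:dirty, B:clear)
5. Suck → (A; A:clear, B:clear)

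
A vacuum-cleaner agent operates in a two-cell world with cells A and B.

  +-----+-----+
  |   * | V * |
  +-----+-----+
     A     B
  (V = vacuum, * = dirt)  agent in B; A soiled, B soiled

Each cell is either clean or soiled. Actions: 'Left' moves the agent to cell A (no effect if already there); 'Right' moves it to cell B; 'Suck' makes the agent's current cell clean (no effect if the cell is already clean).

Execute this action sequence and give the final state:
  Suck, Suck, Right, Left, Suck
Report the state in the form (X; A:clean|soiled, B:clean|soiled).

(A; A:clean, B:clean)

[1] after Suck: (B; A:soiled, B:clean)
[2] after Suck: (B; A:soiled, B:clean)
[3] after Right: (B; A:soiled, B:clean)
[4] after Left: (A; A:soiled, B:clean)
[5] after Suck: (A; A:clean, B:clean)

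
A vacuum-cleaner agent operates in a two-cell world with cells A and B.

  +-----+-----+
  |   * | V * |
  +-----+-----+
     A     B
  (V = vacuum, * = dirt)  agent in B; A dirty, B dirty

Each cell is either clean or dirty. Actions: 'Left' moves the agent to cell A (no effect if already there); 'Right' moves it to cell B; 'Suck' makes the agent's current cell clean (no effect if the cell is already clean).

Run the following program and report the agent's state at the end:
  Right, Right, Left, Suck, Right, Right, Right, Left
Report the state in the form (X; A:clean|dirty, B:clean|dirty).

(A; A:clean, B:dirty)

t=1 Right ⇒ (B; A:dirty, B:dirty)
t=2 Right ⇒ (B; A:dirty, B:dirty)
t=3 Left ⇒ (A; A:dirty, B:dirty)
t=4 Suck ⇒ (A; A:clean, B:dirty)
t=5 Right ⇒ (B; A:clean, B:dirty)
t=6 Right ⇒ (B; A:clean, B:dirty)
t=7 Right ⇒ (B; A:clean, B:dirty)
t=8 Left ⇒ (A; A:clean, B:dirty)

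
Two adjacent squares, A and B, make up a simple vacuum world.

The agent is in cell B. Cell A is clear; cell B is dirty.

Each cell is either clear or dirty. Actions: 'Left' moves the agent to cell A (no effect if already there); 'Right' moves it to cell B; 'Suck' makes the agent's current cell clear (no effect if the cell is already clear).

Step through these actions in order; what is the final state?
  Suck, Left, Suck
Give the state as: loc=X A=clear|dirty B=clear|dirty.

t=1 Suck ⇒ loc=B A=clear B=clear
t=2 Left ⇒ loc=A A=clear B=clear
t=3 Suck ⇒ loc=A A=clear B=clear

loc=A A=clear B=clear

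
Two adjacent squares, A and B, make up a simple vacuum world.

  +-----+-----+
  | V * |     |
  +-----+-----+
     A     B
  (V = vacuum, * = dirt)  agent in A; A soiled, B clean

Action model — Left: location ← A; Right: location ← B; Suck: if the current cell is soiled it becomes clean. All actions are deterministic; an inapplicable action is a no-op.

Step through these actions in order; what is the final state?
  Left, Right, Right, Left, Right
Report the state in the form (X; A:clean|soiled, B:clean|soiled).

(B; A:soiled, B:clean)

1. Left → (A; A:soiled, B:clean)
2. Right → (B; A:soiled, B:clean)
3. Right → (B; A:soiled, B:clean)
4. Left → (A; A:soiled, B:clean)
5. Right → (B; A:soiled, B:clean)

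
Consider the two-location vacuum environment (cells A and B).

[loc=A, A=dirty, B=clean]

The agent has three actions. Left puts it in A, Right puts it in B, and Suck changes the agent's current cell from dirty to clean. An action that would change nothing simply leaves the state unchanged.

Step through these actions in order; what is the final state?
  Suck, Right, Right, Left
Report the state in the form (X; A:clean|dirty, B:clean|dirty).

(A; A:clean, B:clean)

Suck (#1): (A; A:clean, B:clean)
Right (#2): (B; A:clean, B:clean)
Right (#3): (B; A:clean, B:clean)
Left (#4): (A; A:clean, B:clean)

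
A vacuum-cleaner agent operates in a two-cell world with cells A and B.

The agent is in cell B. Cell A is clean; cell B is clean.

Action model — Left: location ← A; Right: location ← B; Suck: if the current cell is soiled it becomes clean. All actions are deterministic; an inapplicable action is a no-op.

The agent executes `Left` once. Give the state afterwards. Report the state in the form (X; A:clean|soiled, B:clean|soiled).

(A; A:clean, B:clean)

start: (B; A:clean, B:clean)
Left (#1): (A; A:clean, B:clean)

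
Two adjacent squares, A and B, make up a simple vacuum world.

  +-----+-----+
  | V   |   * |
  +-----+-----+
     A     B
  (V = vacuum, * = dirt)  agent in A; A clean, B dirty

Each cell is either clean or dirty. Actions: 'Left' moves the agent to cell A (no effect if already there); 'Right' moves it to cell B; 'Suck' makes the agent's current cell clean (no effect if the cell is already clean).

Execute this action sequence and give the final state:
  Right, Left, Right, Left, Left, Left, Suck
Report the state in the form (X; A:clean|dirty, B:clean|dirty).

step 1/7 (Right): (B; A:clean, B:dirty)
step 2/7 (Left): (A; A:clean, B:dirty)
step 3/7 (Right): (B; A:clean, B:dirty)
step 4/7 (Left): (A; A:clean, B:dirty)
step 5/7 (Left): (A; A:clean, B:dirty)
step 6/7 (Left): (A; A:clean, B:dirty)
step 7/7 (Suck): (A; A:clean, B:dirty)

(A; A:clean, B:dirty)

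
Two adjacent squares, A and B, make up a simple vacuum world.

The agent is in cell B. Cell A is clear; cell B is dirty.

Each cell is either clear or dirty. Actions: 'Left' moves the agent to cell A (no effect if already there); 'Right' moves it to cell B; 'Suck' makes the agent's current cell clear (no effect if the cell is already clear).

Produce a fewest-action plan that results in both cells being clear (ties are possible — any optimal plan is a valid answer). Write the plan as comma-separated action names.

1) do Suck; now in B — A clear, B clear
min 1: B is dirty, one Suck

Suck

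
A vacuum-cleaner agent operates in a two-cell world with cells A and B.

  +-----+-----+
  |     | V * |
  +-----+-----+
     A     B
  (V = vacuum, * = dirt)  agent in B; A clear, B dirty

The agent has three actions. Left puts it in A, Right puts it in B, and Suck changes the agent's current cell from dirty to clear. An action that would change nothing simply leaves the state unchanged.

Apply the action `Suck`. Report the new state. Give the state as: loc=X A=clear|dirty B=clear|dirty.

loc=B A=clear B=clear

start: loc=B A=clear B=dirty
t=1 Suck ⇒ loc=B A=clear B=clear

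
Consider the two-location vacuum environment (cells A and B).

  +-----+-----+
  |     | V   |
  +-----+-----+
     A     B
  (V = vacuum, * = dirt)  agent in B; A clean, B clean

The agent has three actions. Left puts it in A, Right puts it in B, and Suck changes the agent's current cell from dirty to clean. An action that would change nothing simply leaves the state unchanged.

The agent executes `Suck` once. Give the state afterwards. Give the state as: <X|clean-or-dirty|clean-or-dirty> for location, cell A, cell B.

<B|clean|clean>

start: <B|clean|clean>
1) do Suck; now <B|clean|clean>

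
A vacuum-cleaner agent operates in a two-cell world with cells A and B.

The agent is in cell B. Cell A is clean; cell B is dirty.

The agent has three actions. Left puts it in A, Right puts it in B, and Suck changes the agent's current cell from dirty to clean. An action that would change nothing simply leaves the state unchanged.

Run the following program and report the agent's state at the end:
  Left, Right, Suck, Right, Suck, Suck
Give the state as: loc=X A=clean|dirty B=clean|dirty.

loc=B A=clean B=clean

t=1 Left ⇒ loc=A A=clean B=dirty
t=2 Right ⇒ loc=B A=clean B=dirty
t=3 Suck ⇒ loc=B A=clean B=clean
t=4 Right ⇒ loc=B A=clean B=clean
t=5 Suck ⇒ loc=B A=clean B=clean
t=6 Suck ⇒ loc=B A=clean B=clean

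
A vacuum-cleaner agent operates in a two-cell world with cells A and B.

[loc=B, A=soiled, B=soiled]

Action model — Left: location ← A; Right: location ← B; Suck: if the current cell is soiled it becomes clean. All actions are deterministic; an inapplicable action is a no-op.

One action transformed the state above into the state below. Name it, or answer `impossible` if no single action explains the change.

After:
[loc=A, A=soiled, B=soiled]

Left

try  Left: (A; A:soiled, B:soiled)  ← match
try Right: (B; A:soiled, B:soiled)
try  Suck: (B; A:soiled, B:clean)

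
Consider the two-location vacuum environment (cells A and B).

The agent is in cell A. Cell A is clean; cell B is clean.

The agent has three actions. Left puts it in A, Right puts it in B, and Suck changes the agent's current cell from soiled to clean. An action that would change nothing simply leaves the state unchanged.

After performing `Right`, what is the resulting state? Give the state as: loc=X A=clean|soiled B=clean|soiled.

start: loc=A A=clean B=clean
[1] after Right: loc=B A=clean B=clean

loc=B A=clean B=clean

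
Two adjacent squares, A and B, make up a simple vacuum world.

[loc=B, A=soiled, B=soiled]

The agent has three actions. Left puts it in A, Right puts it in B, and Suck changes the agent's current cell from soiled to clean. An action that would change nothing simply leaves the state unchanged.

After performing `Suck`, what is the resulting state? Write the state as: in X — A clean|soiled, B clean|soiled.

in B — A soiled, B clean

start: in B — A soiled, B soiled
[1] after Suck: in B — A soiled, B clean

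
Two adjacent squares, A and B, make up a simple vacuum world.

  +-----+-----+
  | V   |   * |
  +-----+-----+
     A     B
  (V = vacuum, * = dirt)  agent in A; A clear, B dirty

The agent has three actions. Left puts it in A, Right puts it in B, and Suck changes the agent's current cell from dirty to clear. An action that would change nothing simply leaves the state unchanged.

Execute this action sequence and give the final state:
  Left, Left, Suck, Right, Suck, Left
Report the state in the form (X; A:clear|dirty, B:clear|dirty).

(A; A:clear, B:clear)

Left (#1): (A; A:clear, B:dirty)
Left (#2): (A; A:clear, B:dirty)
Suck (#3): (A; A:clear, B:dirty)
Right (#4): (B; A:clear, B:dirty)
Suck (#5): (B; A:clear, B:clear)
Left (#6): (A; A:clear, B:clear)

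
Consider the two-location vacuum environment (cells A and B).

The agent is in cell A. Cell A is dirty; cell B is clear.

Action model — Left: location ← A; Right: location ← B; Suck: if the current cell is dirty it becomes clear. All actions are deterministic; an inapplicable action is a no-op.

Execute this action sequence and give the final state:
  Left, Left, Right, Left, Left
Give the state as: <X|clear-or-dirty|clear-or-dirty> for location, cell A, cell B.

<A|dirty|clear>

[1] after Left: <A|dirty|clear>
[2] after Left: <A|dirty|clear>
[3] after Right: <B|dirty|clear>
[4] after Left: <A|dirty|clear>
[5] after Left: <A|dirty|clear>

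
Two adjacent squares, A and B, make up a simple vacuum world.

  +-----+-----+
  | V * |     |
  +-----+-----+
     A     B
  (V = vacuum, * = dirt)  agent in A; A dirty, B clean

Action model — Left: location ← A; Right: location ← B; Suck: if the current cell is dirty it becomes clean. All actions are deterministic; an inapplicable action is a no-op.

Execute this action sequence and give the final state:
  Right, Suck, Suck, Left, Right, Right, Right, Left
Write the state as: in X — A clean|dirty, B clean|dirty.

step 1/8 (Right): in B — A dirty, B clean
step 2/8 (Suck): in B — A dirty, B clean
step 3/8 (Suck): in B — A dirty, B clean
step 4/8 (Left): in A — A dirty, B clean
step 5/8 (Right): in B — A dirty, B clean
step 6/8 (Right): in B — A dirty, B clean
step 7/8 (Right): in B — A dirty, B clean
step 8/8 (Left): in A — A dirty, B clean

in A — A dirty, B clean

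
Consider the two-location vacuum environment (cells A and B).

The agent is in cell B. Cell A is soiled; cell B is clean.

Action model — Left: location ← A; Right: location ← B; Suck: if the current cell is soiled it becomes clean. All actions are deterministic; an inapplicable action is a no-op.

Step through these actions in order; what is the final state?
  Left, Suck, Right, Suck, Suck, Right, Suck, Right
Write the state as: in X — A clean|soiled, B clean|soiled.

Left (#1): in A — A soiled, B clean
Suck (#2): in A — A clean, B clean
Right (#3): in B — A clean, B clean
Suck (#4): in B — A clean, B clean
Suck (#5): in B — A clean, B clean
Right (#6): in B — A clean, B clean
Suck (#7): in B — A clean, B clean
Right (#8): in B — A clean, B clean

in B — A clean, B clean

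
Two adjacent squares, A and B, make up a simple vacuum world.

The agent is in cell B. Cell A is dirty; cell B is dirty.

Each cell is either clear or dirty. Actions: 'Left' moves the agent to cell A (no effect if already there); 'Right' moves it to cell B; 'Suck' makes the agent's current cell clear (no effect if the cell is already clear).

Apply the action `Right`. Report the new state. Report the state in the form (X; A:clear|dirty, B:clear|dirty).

start: (B; A:dirty, B:dirty)
Right (#1): (B; A:dirty, B:dirty)

(B; A:dirty, B:dirty)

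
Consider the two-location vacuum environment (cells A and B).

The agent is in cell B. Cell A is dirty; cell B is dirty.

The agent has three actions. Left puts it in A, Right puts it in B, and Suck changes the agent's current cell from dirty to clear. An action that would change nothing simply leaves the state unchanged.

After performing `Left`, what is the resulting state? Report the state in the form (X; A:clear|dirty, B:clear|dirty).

start: (B; A:dirty, B:dirty)
t=1 Left ⇒ (A; A:dirty, B:dirty)

(A; A:dirty, B:dirty)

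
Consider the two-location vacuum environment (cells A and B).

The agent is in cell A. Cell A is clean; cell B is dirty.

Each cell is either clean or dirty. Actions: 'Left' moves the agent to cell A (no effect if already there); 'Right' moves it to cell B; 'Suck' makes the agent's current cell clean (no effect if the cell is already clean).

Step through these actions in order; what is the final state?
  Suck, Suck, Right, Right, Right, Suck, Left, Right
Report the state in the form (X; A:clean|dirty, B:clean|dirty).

(B; A:clean, B:clean)

1. Suck → (A; A:clean, B:dirty)
2. Suck → (A; A:clean, B:dirty)
3. Right → (B; A:clean, B:dirty)
4. Right → (B; A:clean, B:dirty)
5. Right → (B; A:clean, B:dirty)
6. Suck → (B; A:clean, B:clean)
7. Left → (A; A:clean, B:clean)
8. Right → (B; A:clean, B:clean)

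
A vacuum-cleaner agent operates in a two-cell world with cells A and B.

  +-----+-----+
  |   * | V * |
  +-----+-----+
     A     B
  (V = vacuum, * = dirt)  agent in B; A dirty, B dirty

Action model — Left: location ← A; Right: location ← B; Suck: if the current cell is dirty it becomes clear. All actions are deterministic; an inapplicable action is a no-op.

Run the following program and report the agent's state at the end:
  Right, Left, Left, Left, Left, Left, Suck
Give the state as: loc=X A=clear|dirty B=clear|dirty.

1) do Right; now loc=B A=dirty B=dirty
2) do Left; now loc=A A=dirty B=dirty
3) do Left; now loc=A A=dirty B=dirty
4) do Left; now loc=A A=dirty B=dirty
5) do Left; now loc=A A=dirty B=dirty
6) do Left; now loc=A A=dirty B=dirty
7) do Suck; now loc=A A=clear B=dirty

loc=A A=clear B=dirty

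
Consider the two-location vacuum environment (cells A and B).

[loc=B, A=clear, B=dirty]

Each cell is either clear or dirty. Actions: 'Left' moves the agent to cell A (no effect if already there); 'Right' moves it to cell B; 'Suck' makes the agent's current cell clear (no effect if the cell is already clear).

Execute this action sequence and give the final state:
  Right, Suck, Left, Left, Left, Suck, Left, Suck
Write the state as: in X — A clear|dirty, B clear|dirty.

in A — A clear, B clear

[1] after Right: in B — A clear, B dirty
[2] after Suck: in B — A clear, B clear
[3] after Left: in A — A clear, B clear
[4] after Left: in A — A clear, B clear
[5] after Left: in A — A clear, B clear
[6] after Suck: in A — A clear, B clear
[7] after Left: in A — A clear, B clear
[8] after Suck: in A — A clear, B clear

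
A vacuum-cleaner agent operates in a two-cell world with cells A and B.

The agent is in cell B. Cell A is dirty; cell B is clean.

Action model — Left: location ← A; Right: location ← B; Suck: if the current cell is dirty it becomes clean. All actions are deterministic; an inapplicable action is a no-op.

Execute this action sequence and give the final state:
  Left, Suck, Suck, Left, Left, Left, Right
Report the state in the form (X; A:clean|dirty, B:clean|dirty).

1. Left → (A; A:dirty, B:clean)
2. Suck → (A; A:clean, B:clean)
3. Suck → (A; A:clean, B:clean)
4. Left → (A; A:clean, B:clean)
5. Left → (A; A:clean, B:clean)
6. Left → (A; A:clean, B:clean)
7. Right → (B; A:clean, B:clean)

(B; A:clean, B:clean)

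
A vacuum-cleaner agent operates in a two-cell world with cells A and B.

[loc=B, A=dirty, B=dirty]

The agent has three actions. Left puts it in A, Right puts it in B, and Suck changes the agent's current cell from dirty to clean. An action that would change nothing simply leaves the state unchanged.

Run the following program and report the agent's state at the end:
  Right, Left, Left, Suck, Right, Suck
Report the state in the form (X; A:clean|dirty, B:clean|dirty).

t=1 Right ⇒ (B; A:dirty, B:dirty)
t=2 Left ⇒ (A; A:dirty, B:dirty)
t=3 Left ⇒ (A; A:dirty, B:dirty)
t=4 Suck ⇒ (A; A:clean, B:dirty)
t=5 Right ⇒ (B; A:clean, B:dirty)
t=6 Suck ⇒ (B; A:clean, B:clean)

(B; A:clean, B:clean)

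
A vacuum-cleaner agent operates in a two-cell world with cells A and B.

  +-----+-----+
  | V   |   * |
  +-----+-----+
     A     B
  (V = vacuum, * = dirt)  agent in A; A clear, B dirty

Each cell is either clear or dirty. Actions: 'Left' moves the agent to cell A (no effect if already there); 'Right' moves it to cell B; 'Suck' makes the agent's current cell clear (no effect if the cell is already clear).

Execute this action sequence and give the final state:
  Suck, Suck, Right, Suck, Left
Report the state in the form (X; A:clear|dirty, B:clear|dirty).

(A; A:clear, B:clear)

[1] after Suck: (A; A:clear, B:dirty)
[2] after Suck: (A; A:clear, B:dirty)
[3] after Right: (B; A:clear, B:dirty)
[4] after Suck: (B; A:clear, B:clear)
[5] after Left: (A; A:clear, B:clear)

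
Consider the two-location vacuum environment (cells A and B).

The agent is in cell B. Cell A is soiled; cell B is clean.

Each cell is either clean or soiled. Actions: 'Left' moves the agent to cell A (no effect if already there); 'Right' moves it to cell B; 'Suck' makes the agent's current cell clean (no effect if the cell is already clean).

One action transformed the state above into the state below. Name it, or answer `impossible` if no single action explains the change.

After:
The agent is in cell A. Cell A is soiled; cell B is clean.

Left

try  Left: in A — A soiled, B clean  ← match
try Right: in B — A soiled, B clean
try  Suck: in B — A soiled, B clean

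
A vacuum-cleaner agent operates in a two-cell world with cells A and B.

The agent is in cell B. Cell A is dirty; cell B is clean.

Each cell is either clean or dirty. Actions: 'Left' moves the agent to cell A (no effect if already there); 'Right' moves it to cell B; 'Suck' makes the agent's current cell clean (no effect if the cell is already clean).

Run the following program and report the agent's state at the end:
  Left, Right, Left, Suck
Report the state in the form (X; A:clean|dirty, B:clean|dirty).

1. Left → (A; A:dirty, B:clean)
2. Right → (B; A:dirty, B:clean)
3. Left → (A; A:dirty, B:clean)
4. Suck → (A; A:clean, B:clean)

(A; A:clean, B:clean)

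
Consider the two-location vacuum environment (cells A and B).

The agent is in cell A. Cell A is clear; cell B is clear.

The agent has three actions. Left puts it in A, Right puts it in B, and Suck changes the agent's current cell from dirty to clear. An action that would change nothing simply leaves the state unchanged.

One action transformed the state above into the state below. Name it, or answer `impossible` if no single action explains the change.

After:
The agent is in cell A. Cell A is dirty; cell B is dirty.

impossible

try  Left: <A|clear|clear>
try Right: <B|clear|clear>
try  Suck: <A|clear|clear>
no single action produces the after-state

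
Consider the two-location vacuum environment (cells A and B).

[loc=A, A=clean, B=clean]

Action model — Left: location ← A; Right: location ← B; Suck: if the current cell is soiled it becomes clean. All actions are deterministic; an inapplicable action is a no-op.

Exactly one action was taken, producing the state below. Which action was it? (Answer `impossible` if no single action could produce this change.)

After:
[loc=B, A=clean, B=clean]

Right

try  Left: (A; A:clean, B:clean)
try Right: (B; A:clean, B:clean)  ← match
try  Suck: (A; A:clean, B:clean)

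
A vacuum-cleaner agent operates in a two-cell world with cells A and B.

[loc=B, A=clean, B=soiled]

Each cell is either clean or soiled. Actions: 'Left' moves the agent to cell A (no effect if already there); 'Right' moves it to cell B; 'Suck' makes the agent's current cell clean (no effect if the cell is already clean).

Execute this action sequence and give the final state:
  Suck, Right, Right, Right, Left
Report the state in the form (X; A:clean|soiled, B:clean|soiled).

(A; A:clean, B:clean)

[1] after Suck: (B; A:clean, B:clean)
[2] after Right: (B; A:clean, B:clean)
[3] after Right: (B; A:clean, B:clean)
[4] after Right: (B; A:clean, B:clean)
[5] after Left: (A; A:clean, B:clean)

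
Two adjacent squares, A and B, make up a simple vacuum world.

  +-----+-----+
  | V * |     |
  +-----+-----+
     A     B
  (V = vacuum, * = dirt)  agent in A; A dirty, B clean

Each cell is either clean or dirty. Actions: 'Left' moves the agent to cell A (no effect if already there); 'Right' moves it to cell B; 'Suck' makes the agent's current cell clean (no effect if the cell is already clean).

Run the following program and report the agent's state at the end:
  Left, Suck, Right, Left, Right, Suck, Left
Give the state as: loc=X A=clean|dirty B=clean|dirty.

step 1/7 (Left): loc=A A=dirty B=clean
step 2/7 (Suck): loc=A A=clean B=clean
step 3/7 (Right): loc=B A=clean B=clean
step 4/7 (Left): loc=A A=clean B=clean
step 5/7 (Right): loc=B A=clean B=clean
step 6/7 (Suck): loc=B A=clean B=clean
step 7/7 (Left): loc=A A=clean B=clean

loc=A A=clean B=clean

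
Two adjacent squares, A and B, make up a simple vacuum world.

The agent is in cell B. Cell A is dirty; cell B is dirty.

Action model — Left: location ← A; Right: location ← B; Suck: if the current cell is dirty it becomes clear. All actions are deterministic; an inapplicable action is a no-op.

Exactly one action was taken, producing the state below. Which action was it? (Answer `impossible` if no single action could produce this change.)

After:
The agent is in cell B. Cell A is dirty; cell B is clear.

try  Left: loc=A A=dirty B=dirty
try Right: loc=B A=dirty B=dirty
try  Suck: loc=B A=dirty B=clear  ← match

Suck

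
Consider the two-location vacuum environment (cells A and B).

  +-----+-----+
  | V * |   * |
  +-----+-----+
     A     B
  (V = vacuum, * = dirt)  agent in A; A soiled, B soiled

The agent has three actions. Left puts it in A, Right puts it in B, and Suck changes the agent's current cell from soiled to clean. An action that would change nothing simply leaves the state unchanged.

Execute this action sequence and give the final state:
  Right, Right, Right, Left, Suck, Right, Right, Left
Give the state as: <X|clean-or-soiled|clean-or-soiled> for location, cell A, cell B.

<A|clean|soiled>

1. Right → <B|soiled|soiled>
2. Right → <B|soiled|soiled>
3. Right → <B|soiled|soiled>
4. Left → <A|soiled|soiled>
5. Suck → <A|clean|soiled>
6. Right → <B|clean|soiled>
7. Right → <B|clean|soiled>
8. Left → <A|clean|soiled>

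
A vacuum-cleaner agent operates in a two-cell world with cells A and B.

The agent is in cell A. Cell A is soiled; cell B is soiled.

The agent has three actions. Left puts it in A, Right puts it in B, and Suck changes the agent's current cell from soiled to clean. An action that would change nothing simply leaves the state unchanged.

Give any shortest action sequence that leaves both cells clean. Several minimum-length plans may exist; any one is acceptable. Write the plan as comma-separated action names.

Suck, Right, Suck

1) do Suck; now in A — A clean, B soiled
2) do Right; now in B — A clean, B soiled
3) do Suck; now in B — A clean, B clean
min 3: Suck A + move + Suck B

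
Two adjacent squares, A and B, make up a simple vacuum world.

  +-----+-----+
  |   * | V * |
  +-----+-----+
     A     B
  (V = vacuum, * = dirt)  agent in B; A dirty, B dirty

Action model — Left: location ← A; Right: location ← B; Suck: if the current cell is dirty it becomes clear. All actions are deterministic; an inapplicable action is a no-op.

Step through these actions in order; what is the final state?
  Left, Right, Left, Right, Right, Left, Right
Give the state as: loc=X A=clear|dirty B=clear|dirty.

loc=B A=dirty B=dirty

Left (#1): loc=A A=dirty B=dirty
Right (#2): loc=B A=dirty B=dirty
Left (#3): loc=A A=dirty B=dirty
Right (#4): loc=B A=dirty B=dirty
Right (#5): loc=B A=dirty B=dirty
Left (#6): loc=A A=dirty B=dirty
Right (#7): loc=B A=dirty B=dirty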